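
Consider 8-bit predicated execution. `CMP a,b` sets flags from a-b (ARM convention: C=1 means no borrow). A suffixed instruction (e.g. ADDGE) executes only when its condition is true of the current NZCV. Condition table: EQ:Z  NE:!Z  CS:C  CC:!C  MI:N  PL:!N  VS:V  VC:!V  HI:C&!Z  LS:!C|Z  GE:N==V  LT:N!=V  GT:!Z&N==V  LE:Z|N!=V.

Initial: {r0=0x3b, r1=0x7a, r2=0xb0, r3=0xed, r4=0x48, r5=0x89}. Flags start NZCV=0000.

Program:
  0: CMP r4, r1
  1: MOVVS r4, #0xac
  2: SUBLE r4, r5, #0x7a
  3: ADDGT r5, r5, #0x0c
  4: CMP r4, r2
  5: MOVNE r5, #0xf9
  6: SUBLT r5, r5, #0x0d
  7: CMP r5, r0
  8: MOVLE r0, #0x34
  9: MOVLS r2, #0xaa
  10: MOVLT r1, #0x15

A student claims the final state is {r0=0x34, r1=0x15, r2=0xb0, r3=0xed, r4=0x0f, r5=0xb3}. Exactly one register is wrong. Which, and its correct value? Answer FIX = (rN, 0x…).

FIX = (r5, 0xf9)

0: ✓ CMP  NZCV=1000
1: · MOVVS
2: ✓ SUBLE  r4←0x0f
3: · ADDGT
4: ✓ CMP  NZCV=0000
5: ✓ MOVNE  r5←0xf9
6: · SUBLT
7: ✓ CMP  NZCV=1010
8: ✓ MOVLE  r0←0x34
9: · MOVLS
10: ✓ MOVLT  r1←0x15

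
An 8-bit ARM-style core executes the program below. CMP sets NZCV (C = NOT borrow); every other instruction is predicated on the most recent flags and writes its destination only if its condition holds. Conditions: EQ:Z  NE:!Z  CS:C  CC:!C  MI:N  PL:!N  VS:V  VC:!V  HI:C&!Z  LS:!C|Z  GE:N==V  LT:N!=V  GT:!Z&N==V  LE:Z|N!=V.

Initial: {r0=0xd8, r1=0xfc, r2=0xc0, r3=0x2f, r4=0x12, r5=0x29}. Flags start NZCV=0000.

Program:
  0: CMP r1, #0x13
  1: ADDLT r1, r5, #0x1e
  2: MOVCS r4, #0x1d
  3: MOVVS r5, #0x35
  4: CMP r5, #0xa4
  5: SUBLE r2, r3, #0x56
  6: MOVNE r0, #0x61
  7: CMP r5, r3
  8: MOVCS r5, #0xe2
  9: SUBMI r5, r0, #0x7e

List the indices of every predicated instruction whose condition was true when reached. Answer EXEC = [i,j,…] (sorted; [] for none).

0: ✓ CMP  NZCV=1010
1: ✓ ADDLT  r1←0x47
2: ✓ MOVCS  r4←0x1d
3: · MOVVS
4: ✓ CMP  NZCV=1001
5: · SUBLE
6: ✓ MOVNE  r0←0x61
7: ✓ CMP  NZCV=1000
8: · MOVCS
9: ✓ SUBMI  r5←0xe3

EXEC = [1,2,6,9]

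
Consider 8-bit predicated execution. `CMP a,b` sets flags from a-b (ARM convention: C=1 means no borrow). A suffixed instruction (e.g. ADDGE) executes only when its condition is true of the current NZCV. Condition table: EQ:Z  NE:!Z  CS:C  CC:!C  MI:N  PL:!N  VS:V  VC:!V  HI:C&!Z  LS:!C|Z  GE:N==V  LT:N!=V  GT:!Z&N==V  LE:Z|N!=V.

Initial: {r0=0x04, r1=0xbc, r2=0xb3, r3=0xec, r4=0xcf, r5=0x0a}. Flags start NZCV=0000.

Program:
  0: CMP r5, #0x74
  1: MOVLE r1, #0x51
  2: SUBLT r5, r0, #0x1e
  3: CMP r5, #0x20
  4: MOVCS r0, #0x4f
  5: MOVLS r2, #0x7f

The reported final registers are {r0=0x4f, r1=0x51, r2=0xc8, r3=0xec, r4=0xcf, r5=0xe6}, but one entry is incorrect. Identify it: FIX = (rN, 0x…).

0: ✓ CMP  NZCV=1000
1: ✓ MOVLE  r1←0x51
2: ✓ SUBLT  r5←0xe6
3: ✓ CMP  NZCV=1010
4: ✓ MOVCS  r0←0x4f
5: · MOVLS

FIX = (r2, 0xb3)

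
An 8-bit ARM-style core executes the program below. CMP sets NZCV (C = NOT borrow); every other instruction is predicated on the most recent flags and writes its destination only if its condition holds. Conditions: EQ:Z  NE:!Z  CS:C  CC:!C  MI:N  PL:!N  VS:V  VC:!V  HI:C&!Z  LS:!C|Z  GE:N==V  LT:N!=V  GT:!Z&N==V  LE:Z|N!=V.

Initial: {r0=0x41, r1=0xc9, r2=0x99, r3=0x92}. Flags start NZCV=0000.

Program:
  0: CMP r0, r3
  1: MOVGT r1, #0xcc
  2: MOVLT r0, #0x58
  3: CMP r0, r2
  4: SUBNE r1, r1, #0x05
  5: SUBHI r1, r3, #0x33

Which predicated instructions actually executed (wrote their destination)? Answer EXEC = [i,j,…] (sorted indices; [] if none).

EXEC = [1,4]

[0] flags=1001 → (cmp)
[1] flags=1001 GT?T → r1=0xcc
[2] flags=1001 LT?F → skip
[3] flags=1001 → (cmp)
[4] flags=1001 NE?T → r1=0xc7
[5] flags=1001 HI?F → skip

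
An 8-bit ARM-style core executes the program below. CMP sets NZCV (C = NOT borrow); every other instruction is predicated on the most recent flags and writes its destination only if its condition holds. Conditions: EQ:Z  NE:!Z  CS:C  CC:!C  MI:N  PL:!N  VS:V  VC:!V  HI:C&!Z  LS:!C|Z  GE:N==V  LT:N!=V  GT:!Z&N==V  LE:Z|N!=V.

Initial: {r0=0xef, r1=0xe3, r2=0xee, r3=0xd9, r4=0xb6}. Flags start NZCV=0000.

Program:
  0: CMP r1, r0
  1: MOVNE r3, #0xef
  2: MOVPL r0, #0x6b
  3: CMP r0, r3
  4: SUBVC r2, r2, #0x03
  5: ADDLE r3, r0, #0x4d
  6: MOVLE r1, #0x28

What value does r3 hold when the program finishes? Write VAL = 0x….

VAL = 0x3c

[0] flags=1000 → (cmp)
[1] flags=1000 NE?T → r3=0xef
[2] flags=1000 PL?F → skip
[3] flags=0110 → (cmp)
[4] flags=0110 VC?T → r2=0xeb
[5] flags=0110 LE?T → r3=0x3c
[6] flags=0110 LE?T → r1=0x28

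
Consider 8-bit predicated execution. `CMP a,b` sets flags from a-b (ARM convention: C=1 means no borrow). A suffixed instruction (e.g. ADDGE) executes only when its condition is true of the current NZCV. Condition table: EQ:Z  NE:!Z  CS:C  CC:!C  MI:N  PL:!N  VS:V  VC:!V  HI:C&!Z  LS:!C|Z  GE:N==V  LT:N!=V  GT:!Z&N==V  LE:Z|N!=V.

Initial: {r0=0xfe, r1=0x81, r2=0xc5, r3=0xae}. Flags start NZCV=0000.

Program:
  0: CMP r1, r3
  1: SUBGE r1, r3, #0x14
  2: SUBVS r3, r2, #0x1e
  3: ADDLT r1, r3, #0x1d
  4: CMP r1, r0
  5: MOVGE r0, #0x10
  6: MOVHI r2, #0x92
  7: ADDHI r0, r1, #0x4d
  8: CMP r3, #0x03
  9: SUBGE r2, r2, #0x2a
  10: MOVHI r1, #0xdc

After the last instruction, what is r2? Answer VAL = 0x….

VAL = 0xc5

0: ✓ CMP  NZCV=1000
1: · SUBGE
2: · SUBVS
3: ✓ ADDLT  r1←0xcb
4: ✓ CMP  NZCV=1000
5: · MOVGE
6: · MOVHI
7: · ADDHI
8: ✓ CMP  NZCV=1010
9: · SUBGE
10: ✓ MOVHI  r1←0xdc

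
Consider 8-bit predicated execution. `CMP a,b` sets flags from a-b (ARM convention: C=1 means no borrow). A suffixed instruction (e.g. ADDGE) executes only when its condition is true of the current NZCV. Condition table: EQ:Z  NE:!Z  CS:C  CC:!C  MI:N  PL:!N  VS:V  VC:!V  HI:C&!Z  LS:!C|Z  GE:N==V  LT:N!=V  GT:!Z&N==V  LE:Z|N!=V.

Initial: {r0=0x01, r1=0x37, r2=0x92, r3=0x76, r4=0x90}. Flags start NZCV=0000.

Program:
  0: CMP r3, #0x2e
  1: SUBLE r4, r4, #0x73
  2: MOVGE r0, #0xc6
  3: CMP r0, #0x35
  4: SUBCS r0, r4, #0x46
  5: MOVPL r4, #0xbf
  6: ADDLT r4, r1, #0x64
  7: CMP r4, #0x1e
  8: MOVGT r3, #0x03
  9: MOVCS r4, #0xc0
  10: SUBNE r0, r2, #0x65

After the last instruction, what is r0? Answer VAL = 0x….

[0] flags=0010 → (cmp)
[1] flags=0010 LE?F → skip
[2] flags=0010 GE?T → r0=0xc6
[3] flags=1010 → (cmp)
[4] flags=1010 CS?T → r0=0x4a
[5] flags=1010 PL?F → skip
[6] flags=1010 LT?T → r4=0x9b
[7] flags=0011 → (cmp)
[8] flags=0011 GT?F → skip
[9] flags=0011 CS?T → r4=0xc0
[10] flags=0011 NE?T → r0=0x2d

VAL = 0x2d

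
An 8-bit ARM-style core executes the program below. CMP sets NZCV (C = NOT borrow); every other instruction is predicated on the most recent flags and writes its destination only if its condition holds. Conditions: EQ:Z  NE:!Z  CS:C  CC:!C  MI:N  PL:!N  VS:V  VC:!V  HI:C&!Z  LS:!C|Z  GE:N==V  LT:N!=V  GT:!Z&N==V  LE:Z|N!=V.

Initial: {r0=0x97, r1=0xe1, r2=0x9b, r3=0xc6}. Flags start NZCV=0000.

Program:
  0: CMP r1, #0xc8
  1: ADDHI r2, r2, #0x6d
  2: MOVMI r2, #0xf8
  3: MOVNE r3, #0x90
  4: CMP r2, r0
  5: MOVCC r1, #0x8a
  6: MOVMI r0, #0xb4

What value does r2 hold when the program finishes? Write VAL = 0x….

VAL = 0x08

0: ✓ CMP  NZCV=0010
1: ✓ ADDHI  r2←0x08
2: · MOVMI
3: ✓ MOVNE  r3←0x90
4: ✓ CMP  NZCV=0000
5: ✓ MOVCC  r1←0x8a
6: · MOVMI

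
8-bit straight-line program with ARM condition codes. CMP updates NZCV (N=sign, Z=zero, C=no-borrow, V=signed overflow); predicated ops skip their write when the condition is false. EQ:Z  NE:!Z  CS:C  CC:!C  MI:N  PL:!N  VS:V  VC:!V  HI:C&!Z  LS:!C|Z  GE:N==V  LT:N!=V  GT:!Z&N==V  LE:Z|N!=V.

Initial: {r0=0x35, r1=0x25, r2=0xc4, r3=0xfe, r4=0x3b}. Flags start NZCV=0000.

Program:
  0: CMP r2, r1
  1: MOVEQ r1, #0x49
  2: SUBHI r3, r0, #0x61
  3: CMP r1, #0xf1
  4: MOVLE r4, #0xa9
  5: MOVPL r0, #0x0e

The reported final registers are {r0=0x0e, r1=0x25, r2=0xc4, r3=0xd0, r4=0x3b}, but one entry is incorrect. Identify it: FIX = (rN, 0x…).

FIX = (r3, 0xd4)

[0] flags=1010 → (cmp)
[1] flags=1010 EQ?F → skip
[2] flags=1010 HI?T → r3=0xd4
[3] flags=0000 → (cmp)
[4] flags=0000 LE?F → skip
[5] flags=0000 PL?T → r0=0x0e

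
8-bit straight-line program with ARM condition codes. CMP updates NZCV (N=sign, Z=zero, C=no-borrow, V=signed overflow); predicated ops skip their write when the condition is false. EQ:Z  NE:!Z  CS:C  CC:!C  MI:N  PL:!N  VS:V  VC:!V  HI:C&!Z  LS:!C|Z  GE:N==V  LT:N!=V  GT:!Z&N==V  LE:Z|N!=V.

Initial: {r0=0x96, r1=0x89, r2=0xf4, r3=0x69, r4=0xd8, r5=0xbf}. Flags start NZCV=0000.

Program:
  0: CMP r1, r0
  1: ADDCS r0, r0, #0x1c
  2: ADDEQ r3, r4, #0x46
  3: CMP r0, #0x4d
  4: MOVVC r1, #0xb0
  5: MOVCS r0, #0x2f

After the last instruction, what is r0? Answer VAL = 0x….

VAL = 0x2f

0: ✓ CMP  NZCV=1000
1: · ADDCS
2: · ADDEQ
3: ✓ CMP  NZCV=0011
4: · MOVVC
5: ✓ MOVCS  r0←0x2f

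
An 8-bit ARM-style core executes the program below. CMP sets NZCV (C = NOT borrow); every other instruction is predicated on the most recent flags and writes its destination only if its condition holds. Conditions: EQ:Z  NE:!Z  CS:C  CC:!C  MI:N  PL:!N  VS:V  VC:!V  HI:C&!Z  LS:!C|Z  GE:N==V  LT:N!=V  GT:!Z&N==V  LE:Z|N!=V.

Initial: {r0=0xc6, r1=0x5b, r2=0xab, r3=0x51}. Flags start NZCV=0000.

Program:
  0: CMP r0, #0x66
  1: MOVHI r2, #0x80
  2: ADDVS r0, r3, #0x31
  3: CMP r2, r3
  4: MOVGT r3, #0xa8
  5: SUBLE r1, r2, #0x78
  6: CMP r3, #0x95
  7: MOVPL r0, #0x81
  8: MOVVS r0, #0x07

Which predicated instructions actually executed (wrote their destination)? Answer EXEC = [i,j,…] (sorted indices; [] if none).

EXEC = [1,2,5,8]

0: ✓ CMP  NZCV=0011
1: ✓ MOVHI  r2←0x80
2: ✓ ADDVS  r0←0x82
3: ✓ CMP  NZCV=0011
4: · MOVGT
5: ✓ SUBLE  r1←0x08
6: ✓ CMP  NZCV=1001
7: · MOVPL
8: ✓ MOVVS  r0←0x07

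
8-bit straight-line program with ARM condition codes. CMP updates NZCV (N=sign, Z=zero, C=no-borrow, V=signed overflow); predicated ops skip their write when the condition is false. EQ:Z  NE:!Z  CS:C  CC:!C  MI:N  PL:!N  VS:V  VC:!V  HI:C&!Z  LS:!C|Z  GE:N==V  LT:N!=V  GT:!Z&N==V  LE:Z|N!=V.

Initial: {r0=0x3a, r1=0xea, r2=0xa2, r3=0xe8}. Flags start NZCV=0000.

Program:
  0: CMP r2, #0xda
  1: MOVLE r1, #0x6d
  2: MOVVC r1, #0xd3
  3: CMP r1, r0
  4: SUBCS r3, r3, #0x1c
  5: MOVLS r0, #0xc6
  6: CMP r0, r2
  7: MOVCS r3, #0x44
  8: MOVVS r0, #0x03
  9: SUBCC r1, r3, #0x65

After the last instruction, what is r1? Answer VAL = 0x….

[0] flags=1000 → (cmp)
[1] flags=1000 LE?T → r1=0x6d
[2] flags=1000 VC?T → r1=0xd3
[3] flags=1010 → (cmp)
[4] flags=1010 CS?T → r3=0xcc
[5] flags=1010 LS?F → skip
[6] flags=1001 → (cmp)
[7] flags=1001 CS?F → skip
[8] flags=1001 VS?T → r0=0x03
[9] flags=1001 CC?T → r1=0x67

VAL = 0x67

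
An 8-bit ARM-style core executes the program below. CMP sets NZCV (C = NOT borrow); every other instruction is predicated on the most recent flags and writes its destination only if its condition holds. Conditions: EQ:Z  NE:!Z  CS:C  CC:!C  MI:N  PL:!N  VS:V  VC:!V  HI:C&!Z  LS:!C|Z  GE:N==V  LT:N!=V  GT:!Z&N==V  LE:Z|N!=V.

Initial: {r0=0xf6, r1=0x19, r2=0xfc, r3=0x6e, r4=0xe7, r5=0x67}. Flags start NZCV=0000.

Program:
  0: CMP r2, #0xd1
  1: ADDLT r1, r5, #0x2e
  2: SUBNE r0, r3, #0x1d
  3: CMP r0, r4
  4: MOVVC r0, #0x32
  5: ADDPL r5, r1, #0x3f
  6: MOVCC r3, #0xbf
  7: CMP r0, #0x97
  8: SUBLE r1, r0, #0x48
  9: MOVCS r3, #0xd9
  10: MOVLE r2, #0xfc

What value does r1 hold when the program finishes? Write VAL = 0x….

[0] flags=0010 → (cmp)
[1] flags=0010 LT?F → skip
[2] flags=0010 NE?T → r0=0x51
[3] flags=0000 → (cmp)
[4] flags=0000 VC?T → r0=0x32
[5] flags=0000 PL?T → r5=0x58
[6] flags=0000 CC?T → r3=0xbf
[7] flags=1001 → (cmp)
[8] flags=1001 LE?F → skip
[9] flags=1001 CS?F → skip
[10] flags=1001 LE?F → skip

VAL = 0x19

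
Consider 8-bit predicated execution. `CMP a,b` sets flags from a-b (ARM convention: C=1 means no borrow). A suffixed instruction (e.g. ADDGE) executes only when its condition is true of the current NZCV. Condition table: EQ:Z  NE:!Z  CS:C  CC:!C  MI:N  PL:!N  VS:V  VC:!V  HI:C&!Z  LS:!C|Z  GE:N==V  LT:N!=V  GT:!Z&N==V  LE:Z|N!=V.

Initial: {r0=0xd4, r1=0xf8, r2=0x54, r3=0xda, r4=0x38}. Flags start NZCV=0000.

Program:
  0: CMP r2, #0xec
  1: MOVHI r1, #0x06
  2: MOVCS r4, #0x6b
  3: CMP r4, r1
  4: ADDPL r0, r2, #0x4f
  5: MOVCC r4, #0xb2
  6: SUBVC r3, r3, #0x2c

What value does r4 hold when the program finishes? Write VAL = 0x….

VAL = 0xb2

[0] flags=0000 → (cmp)
[1] flags=0000 HI?F → skip
[2] flags=0000 CS?F → skip
[3] flags=0000 → (cmp)
[4] flags=0000 PL?T → r0=0xa3
[5] flags=0000 CC?T → r4=0xb2
[6] flags=0000 VC?T → r3=0xae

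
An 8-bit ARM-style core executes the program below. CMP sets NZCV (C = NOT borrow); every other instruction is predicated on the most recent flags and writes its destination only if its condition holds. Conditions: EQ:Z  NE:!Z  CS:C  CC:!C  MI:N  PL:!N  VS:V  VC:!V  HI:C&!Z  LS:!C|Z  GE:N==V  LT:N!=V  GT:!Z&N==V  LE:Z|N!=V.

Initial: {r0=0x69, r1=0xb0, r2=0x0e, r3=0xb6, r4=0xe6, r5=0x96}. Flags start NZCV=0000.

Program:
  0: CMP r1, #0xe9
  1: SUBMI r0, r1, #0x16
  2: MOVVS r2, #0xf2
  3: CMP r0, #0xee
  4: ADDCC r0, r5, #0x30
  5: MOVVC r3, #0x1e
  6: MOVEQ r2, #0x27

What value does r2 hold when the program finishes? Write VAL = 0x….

VAL = 0x0e

0: ✓ CMP  NZCV=1000
1: ✓ SUBMI  r0←0x9a
2: · MOVVS
3: ✓ CMP  NZCV=1000
4: ✓ ADDCC  r0←0xc6
5: ✓ MOVVC  r3←0x1e
6: · MOVEQ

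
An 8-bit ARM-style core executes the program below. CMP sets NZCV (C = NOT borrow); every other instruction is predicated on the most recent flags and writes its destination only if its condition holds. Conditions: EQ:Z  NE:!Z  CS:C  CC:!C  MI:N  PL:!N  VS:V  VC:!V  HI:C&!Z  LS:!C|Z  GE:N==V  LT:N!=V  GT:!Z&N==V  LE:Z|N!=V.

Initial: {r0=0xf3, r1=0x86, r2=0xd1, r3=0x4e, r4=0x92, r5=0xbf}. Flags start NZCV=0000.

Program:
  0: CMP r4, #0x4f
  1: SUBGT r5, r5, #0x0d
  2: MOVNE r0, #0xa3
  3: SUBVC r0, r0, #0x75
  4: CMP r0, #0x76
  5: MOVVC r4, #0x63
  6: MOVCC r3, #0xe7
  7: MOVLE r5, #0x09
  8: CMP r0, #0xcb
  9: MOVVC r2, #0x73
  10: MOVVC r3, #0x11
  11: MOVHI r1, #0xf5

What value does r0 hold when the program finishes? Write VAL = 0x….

VAL = 0xa3

[0] flags=0011 → (cmp)
[1] flags=0011 GT?F → skip
[2] flags=0011 NE?T → r0=0xa3
[3] flags=0011 VC?F → skip
[4] flags=0011 → (cmp)
[5] flags=0011 VC?F → skip
[6] flags=0011 CC?F → skip
[7] flags=0011 LE?T → r5=0x09
[8] flags=1000 → (cmp)
[9] flags=1000 VC?T → r2=0x73
[10] flags=1000 VC?T → r3=0x11
[11] flags=1000 HI?F → skip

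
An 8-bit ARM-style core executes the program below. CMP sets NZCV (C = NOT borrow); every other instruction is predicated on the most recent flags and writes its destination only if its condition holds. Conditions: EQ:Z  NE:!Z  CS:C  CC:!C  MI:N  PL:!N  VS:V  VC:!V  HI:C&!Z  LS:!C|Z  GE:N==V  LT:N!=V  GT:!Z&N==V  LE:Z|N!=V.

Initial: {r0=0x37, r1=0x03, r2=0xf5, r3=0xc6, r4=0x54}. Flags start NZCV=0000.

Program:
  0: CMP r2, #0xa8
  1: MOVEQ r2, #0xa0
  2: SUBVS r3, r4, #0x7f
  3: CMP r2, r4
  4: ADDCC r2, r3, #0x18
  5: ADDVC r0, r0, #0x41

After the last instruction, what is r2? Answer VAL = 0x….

VAL = 0xf5

[0] flags=0010 → (cmp)
[1] flags=0010 EQ?F → skip
[2] flags=0010 VS?F → skip
[3] flags=1010 → (cmp)
[4] flags=1010 CC?F → skip
[5] flags=1010 VC?T → r0=0x78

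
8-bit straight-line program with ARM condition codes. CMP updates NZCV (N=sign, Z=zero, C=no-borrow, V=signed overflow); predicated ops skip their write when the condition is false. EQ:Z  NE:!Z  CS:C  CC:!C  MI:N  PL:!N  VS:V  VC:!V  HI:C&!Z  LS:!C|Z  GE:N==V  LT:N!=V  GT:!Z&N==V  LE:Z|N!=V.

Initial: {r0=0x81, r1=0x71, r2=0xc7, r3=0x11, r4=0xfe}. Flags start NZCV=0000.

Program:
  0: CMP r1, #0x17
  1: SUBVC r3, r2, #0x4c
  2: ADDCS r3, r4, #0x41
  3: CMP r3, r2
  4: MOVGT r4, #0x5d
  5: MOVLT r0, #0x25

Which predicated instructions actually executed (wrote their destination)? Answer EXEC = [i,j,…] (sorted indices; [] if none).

0: ✓ CMP  NZCV=0010
1: ✓ SUBVC  r3←0x7b
2: ✓ ADDCS  r3←0x3f
3: ✓ CMP  NZCV=0000
4: ✓ MOVGT  r4←0x5d
5: · MOVLT

EXEC = [1,2,4]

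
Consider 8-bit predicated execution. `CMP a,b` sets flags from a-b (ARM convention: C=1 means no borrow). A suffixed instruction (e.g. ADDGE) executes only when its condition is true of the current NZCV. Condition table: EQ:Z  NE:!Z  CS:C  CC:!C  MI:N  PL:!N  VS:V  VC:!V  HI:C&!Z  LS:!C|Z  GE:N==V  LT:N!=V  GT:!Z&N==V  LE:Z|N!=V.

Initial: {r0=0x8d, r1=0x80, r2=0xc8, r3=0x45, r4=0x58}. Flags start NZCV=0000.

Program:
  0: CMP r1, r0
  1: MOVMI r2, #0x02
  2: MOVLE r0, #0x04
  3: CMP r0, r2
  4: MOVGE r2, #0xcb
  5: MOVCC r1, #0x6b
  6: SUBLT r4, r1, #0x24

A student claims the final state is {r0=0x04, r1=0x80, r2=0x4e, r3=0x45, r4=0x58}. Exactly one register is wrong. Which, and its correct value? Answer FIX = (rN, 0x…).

[0] flags=1000 → (cmp)
[1] flags=1000 MI?T → r2=0x02
[2] flags=1000 LE?T → r0=0x04
[3] flags=0010 → (cmp)
[4] flags=0010 GE?T → r2=0xcb
[5] flags=0010 CC?F → skip
[6] flags=0010 LT?F → skip

FIX = (r2, 0xcb)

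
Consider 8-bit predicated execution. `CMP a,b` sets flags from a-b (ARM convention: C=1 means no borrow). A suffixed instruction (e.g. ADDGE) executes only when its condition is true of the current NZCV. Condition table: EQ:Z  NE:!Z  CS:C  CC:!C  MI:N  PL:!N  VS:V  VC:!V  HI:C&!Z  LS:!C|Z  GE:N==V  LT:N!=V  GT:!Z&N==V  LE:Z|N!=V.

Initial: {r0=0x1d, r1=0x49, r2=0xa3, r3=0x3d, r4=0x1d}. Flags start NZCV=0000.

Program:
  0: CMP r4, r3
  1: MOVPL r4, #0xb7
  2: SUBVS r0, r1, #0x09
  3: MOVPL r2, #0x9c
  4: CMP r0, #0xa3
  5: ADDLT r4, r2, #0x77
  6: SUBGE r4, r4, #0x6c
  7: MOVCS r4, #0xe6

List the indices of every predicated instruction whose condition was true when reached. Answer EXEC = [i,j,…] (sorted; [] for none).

0: ✓ CMP  NZCV=1000
1: · MOVPL
2: · SUBVS
3: · MOVPL
4: ✓ CMP  NZCV=0000
5: · ADDLT
6: ✓ SUBGE  r4←0xb1
7: · MOVCS

EXEC = [6]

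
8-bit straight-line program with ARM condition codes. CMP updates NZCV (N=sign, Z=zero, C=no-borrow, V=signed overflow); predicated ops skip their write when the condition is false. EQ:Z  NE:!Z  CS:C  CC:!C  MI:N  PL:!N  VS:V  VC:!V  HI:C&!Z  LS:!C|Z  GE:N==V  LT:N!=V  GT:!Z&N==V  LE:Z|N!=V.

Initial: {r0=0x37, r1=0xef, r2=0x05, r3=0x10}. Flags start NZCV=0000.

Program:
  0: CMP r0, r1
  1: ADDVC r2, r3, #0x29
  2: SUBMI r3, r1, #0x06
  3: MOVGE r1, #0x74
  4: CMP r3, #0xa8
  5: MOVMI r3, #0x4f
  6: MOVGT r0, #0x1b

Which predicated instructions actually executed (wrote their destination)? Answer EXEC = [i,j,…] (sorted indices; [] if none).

0: ✓ CMP  NZCV=0000
1: ✓ ADDVC  r2←0x39
2: · SUBMI
3: ✓ MOVGE  r1←0x74
4: ✓ CMP  NZCV=0000
5: · MOVMI
6: ✓ MOVGT  r0←0x1b

EXEC = [1,3,6]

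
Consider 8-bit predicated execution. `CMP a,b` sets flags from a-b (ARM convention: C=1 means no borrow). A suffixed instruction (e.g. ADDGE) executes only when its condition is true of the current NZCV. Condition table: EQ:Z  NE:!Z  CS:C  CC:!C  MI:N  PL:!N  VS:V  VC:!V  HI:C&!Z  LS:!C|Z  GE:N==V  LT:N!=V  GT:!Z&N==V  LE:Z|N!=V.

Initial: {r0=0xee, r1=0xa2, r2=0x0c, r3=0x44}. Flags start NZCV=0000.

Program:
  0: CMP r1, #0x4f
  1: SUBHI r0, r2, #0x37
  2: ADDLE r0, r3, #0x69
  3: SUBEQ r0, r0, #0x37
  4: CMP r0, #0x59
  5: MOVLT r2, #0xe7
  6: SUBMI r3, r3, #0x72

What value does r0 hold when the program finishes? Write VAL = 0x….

VAL = 0xad

[0] flags=0011 → (cmp)
[1] flags=0011 HI?T → r0=0xd5
[2] flags=0011 LE?T → r0=0xad
[3] flags=0011 EQ?F → skip
[4] flags=0011 → (cmp)
[5] flags=0011 LT?T → r2=0xe7
[6] flags=0011 MI?F → skip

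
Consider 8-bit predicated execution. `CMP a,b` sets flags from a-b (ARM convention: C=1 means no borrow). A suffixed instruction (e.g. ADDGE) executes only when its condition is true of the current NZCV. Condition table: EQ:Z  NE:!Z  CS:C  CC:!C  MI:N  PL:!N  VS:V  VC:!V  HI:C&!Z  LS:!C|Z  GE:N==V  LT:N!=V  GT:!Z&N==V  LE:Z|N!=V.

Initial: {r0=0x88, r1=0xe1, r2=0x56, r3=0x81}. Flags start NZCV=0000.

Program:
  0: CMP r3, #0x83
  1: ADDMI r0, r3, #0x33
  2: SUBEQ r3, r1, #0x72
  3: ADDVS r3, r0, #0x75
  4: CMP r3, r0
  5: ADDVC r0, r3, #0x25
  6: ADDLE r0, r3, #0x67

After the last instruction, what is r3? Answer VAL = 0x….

VAL = 0x81

0: ✓ CMP  NZCV=1000
1: ✓ ADDMI  r0←0xb4
2: · SUBEQ
3: · ADDVS
4: ✓ CMP  NZCV=1000
5: ✓ ADDVC  r0←0xa6
6: ✓ ADDLE  r0←0xe8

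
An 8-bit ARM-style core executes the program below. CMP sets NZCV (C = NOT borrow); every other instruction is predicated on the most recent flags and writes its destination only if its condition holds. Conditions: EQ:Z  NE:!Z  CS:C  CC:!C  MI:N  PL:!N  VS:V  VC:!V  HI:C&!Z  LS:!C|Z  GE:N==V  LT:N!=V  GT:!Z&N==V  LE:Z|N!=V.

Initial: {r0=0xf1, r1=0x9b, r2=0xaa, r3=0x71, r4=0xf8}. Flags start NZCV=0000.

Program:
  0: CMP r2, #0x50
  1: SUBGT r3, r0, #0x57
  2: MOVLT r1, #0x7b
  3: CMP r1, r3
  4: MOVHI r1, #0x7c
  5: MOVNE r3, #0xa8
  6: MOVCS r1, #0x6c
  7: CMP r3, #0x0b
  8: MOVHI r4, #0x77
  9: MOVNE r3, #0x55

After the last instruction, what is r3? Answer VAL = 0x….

0: ✓ CMP  NZCV=0011
1: · SUBGT
2: ✓ MOVLT  r1←0x7b
3: ✓ CMP  NZCV=0010
4: ✓ MOVHI  r1←0x7c
5: ✓ MOVNE  r3←0xa8
6: ✓ MOVCS  r1←0x6c
7: ✓ CMP  NZCV=1010
8: ✓ MOVHI  r4←0x77
9: ✓ MOVNE  r3←0x55

VAL = 0x55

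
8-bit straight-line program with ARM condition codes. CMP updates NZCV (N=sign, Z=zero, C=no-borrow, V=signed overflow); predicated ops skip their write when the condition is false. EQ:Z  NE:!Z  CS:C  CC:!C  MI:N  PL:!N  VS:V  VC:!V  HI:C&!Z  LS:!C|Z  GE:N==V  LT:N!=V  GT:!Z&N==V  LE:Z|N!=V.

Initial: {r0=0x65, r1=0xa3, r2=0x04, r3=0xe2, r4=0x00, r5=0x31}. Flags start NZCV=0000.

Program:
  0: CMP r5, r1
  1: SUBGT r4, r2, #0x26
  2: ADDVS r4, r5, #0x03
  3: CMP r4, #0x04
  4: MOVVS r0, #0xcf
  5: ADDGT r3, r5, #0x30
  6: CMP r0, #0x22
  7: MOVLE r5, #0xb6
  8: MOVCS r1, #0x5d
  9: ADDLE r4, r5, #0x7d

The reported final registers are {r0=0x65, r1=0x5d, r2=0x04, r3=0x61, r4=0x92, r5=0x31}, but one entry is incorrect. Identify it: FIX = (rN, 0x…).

[0] flags=1001 → (cmp)
[1] flags=1001 GT?T → r4=0xde
[2] flags=1001 VS?T → r4=0x34
[3] flags=0010 → (cmp)
[4] flags=0010 VS?F → skip
[5] flags=0010 GT?T → r3=0x61
[6] flags=0010 → (cmp)
[7] flags=0010 LE?F → skip
[8] flags=0010 CS?T → r1=0x5d
[9] flags=0010 LE?F → skip

FIX = (r4, 0x34)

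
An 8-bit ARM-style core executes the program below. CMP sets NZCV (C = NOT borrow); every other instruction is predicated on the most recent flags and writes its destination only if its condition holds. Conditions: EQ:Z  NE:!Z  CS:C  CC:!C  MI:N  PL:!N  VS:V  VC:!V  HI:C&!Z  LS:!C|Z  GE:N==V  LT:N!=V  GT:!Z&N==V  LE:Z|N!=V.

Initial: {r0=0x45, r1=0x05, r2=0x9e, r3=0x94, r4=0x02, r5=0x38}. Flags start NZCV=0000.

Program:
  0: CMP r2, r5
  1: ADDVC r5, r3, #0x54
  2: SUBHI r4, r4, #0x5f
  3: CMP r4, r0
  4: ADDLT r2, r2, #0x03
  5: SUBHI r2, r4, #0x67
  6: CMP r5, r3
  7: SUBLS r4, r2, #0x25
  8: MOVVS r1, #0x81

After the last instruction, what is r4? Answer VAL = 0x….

VAL = 0x17

[0] flags=0011 → (cmp)
[1] flags=0011 VC?F → skip
[2] flags=0011 HI?T → r4=0xa3
[3] flags=0011 → (cmp)
[4] flags=0011 LT?T → r2=0xa1
[5] flags=0011 HI?T → r2=0x3c
[6] flags=1001 → (cmp)
[7] flags=1001 LS?T → r4=0x17
[8] flags=1001 VS?T → r1=0x81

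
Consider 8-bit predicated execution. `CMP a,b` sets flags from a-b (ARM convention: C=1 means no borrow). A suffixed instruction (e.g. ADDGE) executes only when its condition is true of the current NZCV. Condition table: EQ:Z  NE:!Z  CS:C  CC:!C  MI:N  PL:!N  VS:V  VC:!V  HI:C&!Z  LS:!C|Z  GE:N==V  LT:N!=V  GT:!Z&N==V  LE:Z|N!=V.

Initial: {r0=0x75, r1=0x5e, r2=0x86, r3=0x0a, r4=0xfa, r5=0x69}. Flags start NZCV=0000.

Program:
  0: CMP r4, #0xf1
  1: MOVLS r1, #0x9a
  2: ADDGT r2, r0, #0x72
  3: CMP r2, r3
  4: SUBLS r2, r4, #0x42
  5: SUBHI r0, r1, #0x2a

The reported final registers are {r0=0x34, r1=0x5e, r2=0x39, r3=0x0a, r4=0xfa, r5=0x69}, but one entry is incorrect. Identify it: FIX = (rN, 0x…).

0: ✓ CMP  NZCV=0010
1: · MOVLS
2: ✓ ADDGT  r2←0xe7
3: ✓ CMP  NZCV=1010
4: · SUBLS
5: ✓ SUBHI  r0←0x34

FIX = (r2, 0xe7)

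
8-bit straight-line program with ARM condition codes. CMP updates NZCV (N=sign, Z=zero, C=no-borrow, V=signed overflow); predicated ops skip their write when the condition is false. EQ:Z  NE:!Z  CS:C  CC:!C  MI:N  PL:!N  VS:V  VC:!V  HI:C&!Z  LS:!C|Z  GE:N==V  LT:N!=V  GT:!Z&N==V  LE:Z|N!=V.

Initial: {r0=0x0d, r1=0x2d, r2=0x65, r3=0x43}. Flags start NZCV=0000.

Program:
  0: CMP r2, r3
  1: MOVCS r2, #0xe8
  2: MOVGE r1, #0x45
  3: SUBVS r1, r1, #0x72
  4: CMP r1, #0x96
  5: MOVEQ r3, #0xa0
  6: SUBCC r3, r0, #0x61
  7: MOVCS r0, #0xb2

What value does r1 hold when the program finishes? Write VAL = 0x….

[0] flags=0010 → (cmp)
[1] flags=0010 CS?T → r2=0xe8
[2] flags=0010 GE?T → r1=0x45
[3] flags=0010 VS?F → skip
[4] flags=1001 → (cmp)
[5] flags=1001 EQ?F → skip
[6] flags=1001 CC?T → r3=0xac
[7] flags=1001 CS?F → skip

VAL = 0x45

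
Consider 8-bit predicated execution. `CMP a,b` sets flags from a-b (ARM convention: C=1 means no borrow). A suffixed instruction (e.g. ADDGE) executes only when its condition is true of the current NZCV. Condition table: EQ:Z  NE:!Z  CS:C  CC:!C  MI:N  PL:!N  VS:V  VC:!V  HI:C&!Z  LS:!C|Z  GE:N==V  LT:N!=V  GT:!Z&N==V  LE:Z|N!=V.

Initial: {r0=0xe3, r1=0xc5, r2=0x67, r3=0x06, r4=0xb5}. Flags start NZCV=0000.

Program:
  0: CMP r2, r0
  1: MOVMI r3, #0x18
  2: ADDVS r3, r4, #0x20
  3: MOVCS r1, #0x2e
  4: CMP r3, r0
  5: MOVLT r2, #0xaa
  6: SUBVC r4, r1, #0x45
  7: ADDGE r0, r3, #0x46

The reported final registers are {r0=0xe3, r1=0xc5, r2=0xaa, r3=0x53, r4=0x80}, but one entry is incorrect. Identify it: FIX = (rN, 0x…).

FIX = (r3, 0xd5)

0: ✓ CMP  NZCV=1001
1: ✓ MOVMI  r3←0x18
2: ✓ ADDVS  r3←0xd5
3: · MOVCS
4: ✓ CMP  NZCV=1000
5: ✓ MOVLT  r2←0xaa
6: ✓ SUBVC  r4←0x80
7: · ADDGE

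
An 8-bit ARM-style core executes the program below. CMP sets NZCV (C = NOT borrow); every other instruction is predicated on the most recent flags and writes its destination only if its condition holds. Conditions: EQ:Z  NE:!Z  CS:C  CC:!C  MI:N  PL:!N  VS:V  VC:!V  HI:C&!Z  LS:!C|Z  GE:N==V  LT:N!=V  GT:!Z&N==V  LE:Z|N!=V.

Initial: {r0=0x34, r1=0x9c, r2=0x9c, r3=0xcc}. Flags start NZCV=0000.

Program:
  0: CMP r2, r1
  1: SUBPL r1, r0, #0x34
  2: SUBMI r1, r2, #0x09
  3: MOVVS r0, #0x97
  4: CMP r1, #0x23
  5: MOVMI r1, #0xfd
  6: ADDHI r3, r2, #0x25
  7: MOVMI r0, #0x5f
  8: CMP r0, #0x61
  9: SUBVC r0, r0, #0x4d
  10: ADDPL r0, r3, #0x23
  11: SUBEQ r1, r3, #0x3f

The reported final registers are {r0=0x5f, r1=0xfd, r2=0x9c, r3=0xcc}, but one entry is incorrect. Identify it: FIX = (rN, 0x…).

FIX = (r0, 0x12)

0: ✓ CMP  NZCV=0110
1: ✓ SUBPL  r1←0x00
2: · SUBMI
3: · MOVVS
4: ✓ CMP  NZCV=1000
5: ✓ MOVMI  r1←0xfd
6: · ADDHI
7: ✓ MOVMI  r0←0x5f
8: ✓ CMP  NZCV=1000
9: ✓ SUBVC  r0←0x12
10: · ADDPL
11: · SUBEQ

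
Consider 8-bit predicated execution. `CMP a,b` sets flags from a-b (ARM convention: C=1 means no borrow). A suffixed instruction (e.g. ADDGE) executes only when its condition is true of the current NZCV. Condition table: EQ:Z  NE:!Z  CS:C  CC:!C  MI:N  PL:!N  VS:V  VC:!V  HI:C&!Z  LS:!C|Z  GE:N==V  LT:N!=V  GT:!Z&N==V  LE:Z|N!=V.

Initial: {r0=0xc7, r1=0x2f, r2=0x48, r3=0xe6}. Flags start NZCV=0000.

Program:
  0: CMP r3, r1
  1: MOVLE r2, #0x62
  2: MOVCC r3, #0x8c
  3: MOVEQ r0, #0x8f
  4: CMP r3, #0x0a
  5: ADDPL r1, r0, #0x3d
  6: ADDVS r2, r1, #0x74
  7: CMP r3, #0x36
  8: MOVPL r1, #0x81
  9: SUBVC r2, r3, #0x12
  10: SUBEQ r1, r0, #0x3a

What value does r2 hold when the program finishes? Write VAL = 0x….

VAL = 0xd4

[0] flags=1010 → (cmp)
[1] flags=1010 LE?T → r2=0x62
[2] flags=1010 CC?F → skip
[3] flags=1010 EQ?F → skip
[4] flags=1010 → (cmp)
[5] flags=1010 PL?F → skip
[6] flags=1010 VS?F → skip
[7] flags=1010 → (cmp)
[8] flags=1010 PL?F → skip
[9] flags=1010 VC?T → r2=0xd4
[10] flags=1010 EQ?F → skip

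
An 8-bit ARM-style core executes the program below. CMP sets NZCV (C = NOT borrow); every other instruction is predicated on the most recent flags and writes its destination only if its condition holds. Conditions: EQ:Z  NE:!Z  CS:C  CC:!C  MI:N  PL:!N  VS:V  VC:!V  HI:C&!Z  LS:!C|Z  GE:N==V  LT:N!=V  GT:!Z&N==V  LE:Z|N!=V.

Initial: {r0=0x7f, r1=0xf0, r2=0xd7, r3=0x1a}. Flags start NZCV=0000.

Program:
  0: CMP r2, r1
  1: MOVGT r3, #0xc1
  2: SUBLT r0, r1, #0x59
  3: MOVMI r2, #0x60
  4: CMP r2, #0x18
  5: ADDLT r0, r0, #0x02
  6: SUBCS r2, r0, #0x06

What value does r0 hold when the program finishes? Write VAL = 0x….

VAL = 0x97

[0] flags=1000 → (cmp)
[1] flags=1000 GT?F → skip
[2] flags=1000 LT?T → r0=0x97
[3] flags=1000 MI?T → r2=0x60
[4] flags=0010 → (cmp)
[5] flags=0010 LT?F → skip
[6] flags=0010 CS?T → r2=0x91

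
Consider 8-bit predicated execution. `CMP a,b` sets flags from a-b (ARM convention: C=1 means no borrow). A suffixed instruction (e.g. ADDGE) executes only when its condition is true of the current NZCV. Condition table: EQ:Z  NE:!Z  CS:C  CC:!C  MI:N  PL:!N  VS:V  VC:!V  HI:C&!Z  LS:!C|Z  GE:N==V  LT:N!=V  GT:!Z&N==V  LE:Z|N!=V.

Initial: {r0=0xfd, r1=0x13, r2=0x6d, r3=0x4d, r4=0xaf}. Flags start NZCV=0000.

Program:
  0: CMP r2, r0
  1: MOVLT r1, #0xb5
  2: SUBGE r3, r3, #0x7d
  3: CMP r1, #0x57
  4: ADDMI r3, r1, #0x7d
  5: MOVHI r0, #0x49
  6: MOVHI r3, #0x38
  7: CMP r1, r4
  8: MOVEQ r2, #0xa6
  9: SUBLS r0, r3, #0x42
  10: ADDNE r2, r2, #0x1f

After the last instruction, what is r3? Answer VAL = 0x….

[0] flags=0000 → (cmp)
[1] flags=0000 LT?F → skip
[2] flags=0000 GE?T → r3=0xd0
[3] flags=1000 → (cmp)
[4] flags=1000 MI?T → r3=0x90
[5] flags=1000 HI?F → skip
[6] flags=1000 HI?F → skip
[7] flags=0000 → (cmp)
[8] flags=0000 EQ?F → skip
[9] flags=0000 LS?T → r0=0x4e
[10] flags=0000 NE?T → r2=0x8c

VAL = 0x90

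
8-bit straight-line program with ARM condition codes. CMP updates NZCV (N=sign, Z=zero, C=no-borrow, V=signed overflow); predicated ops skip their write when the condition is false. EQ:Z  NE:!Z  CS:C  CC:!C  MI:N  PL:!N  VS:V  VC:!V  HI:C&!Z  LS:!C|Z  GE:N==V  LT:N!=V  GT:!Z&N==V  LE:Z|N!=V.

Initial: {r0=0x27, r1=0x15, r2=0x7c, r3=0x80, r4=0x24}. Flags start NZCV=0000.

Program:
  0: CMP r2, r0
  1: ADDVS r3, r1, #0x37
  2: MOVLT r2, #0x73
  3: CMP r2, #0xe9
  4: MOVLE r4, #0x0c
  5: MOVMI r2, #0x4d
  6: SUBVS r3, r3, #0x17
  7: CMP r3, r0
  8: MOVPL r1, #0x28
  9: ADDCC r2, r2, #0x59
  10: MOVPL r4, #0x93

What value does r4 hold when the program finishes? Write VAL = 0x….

[0] flags=0010 → (cmp)
[1] flags=0010 VS?F → skip
[2] flags=0010 LT?F → skip
[3] flags=1001 → (cmp)
[4] flags=1001 LE?F → skip
[5] flags=1001 MI?T → r2=0x4d
[6] flags=1001 VS?T → r3=0x69
[7] flags=0010 → (cmp)
[8] flags=0010 PL?T → r1=0x28
[9] flags=0010 CC?F → skip
[10] flags=0010 PL?T → r4=0x93

VAL = 0x93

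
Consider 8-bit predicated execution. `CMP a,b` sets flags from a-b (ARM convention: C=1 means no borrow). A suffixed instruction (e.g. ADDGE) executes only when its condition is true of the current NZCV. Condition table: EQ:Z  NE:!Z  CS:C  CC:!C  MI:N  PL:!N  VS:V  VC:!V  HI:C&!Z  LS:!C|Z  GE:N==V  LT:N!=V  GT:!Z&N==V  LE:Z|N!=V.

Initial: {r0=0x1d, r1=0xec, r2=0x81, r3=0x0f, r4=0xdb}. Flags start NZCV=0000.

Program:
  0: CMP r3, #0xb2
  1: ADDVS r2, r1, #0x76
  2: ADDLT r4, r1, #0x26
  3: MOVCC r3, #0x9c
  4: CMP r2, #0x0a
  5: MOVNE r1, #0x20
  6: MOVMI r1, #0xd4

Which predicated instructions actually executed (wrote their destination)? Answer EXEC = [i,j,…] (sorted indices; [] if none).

0: ✓ CMP  NZCV=0000
1: · ADDVS
2: · ADDLT
3: ✓ MOVCC  r3←0x9c
4: ✓ CMP  NZCV=0011
5: ✓ MOVNE  r1←0x20
6: · MOVMI

EXEC = [3,5]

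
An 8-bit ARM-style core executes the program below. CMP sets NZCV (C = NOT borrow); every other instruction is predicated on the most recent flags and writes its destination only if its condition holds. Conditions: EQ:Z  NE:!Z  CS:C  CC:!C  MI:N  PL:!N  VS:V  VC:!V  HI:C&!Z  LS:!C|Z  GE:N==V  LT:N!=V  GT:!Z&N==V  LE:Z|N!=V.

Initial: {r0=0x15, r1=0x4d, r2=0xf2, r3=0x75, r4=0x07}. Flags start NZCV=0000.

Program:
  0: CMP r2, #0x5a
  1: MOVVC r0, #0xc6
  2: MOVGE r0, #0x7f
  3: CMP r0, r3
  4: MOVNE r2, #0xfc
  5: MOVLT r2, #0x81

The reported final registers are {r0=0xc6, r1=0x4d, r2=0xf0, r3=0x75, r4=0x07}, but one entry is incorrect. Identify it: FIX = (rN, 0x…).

FIX = (r2, 0x81)

0: ✓ CMP  NZCV=1010
1: ✓ MOVVC  r0←0xc6
2: · MOVGE
3: ✓ CMP  NZCV=0011
4: ✓ MOVNE  r2←0xfc
5: ✓ MOVLT  r2←0x81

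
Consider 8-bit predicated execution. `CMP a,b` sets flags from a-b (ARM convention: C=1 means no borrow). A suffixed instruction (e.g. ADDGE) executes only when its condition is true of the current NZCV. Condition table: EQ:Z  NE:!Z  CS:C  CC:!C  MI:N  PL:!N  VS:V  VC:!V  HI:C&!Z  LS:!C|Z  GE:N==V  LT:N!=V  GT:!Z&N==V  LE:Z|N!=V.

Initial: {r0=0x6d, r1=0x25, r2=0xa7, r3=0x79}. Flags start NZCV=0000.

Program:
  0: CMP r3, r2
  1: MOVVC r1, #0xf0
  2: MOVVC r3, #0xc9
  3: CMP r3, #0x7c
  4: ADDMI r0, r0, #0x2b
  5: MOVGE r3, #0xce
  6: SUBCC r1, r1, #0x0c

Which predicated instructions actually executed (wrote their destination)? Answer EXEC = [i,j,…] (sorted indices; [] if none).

0: ✓ CMP  NZCV=1001
1: · MOVVC
2: · MOVVC
3: ✓ CMP  NZCV=1000
4: ✓ ADDMI  r0←0x98
5: · MOVGE
6: ✓ SUBCC  r1←0x19

EXEC = [4,6]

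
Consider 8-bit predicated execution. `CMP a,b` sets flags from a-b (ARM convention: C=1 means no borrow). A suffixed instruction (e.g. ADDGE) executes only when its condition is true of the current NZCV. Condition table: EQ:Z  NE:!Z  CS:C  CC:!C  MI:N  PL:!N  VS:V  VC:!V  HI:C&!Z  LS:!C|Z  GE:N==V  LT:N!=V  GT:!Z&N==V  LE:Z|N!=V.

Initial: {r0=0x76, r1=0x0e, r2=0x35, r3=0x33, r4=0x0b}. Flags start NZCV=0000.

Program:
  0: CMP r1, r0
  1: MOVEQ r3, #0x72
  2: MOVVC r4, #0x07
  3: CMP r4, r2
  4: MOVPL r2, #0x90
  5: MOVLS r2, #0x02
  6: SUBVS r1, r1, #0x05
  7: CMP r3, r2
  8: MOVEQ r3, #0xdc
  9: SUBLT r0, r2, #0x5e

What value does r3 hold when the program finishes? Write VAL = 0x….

VAL = 0x33

0: ✓ CMP  NZCV=1000
1: · MOVEQ
2: ✓ MOVVC  r4←0x07
3: ✓ CMP  NZCV=1000
4: · MOVPL
5: ✓ MOVLS  r2←0x02
6: · SUBVS
7: ✓ CMP  NZCV=0010
8: · MOVEQ
9: · SUBLT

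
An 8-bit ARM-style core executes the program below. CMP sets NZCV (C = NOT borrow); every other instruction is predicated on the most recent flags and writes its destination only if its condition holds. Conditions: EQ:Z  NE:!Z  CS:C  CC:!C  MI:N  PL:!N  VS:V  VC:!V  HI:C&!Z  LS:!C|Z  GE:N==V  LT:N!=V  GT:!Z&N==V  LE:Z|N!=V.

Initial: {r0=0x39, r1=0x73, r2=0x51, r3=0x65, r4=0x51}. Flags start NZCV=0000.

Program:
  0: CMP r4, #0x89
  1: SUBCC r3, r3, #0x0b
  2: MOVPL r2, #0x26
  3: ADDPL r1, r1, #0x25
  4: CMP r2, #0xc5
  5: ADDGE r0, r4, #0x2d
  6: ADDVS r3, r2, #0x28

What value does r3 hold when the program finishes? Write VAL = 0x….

VAL = 0x79

0: ✓ CMP  NZCV=1001
1: ✓ SUBCC  r3←0x5a
2: · MOVPL
3: · ADDPL
4: ✓ CMP  NZCV=1001
5: ✓ ADDGE  r0←0x7e
6: ✓ ADDVS  r3←0x79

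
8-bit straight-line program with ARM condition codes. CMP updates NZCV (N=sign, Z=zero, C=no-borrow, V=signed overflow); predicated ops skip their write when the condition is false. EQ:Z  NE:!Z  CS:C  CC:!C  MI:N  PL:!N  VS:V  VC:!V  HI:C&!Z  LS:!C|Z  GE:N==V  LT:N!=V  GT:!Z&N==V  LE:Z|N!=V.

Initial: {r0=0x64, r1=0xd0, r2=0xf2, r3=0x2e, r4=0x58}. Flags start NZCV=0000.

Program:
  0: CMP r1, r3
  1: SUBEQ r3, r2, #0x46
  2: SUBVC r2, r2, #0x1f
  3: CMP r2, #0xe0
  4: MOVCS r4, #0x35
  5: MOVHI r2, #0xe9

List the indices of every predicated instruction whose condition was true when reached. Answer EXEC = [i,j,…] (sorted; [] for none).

0: ✓ CMP  NZCV=1010
1: · SUBEQ
2: ✓ SUBVC  r2←0xd3
3: ✓ CMP  NZCV=1000
4: · MOVCS
5: · MOVHI

EXEC = [2]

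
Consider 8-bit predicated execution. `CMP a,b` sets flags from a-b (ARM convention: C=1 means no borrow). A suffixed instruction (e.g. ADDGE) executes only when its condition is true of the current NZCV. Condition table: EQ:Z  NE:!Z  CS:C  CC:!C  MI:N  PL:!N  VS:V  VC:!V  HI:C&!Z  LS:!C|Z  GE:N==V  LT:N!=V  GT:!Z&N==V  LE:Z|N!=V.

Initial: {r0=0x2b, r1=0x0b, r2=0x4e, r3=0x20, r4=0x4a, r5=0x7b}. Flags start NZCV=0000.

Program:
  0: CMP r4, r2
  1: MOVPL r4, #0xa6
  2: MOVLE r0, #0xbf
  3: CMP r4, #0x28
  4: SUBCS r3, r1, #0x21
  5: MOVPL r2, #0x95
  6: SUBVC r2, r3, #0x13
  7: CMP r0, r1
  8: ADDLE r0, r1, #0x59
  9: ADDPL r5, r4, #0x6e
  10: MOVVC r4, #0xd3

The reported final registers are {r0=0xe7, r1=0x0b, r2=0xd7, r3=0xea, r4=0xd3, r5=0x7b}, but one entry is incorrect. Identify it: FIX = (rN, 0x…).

[0] flags=1000 → (cmp)
[1] flags=1000 PL?F → skip
[2] flags=1000 LE?T → r0=0xbf
[3] flags=0010 → (cmp)
[4] flags=0010 CS?T → r3=0xea
[5] flags=0010 PL?T → r2=0x95
[6] flags=0010 VC?T → r2=0xd7
[7] flags=1010 → (cmp)
[8] flags=1010 LE?T → r0=0x64
[9] flags=1010 PL?F → skip
[10] flags=1010 VC?T → r4=0xd3

FIX = (r0, 0x64)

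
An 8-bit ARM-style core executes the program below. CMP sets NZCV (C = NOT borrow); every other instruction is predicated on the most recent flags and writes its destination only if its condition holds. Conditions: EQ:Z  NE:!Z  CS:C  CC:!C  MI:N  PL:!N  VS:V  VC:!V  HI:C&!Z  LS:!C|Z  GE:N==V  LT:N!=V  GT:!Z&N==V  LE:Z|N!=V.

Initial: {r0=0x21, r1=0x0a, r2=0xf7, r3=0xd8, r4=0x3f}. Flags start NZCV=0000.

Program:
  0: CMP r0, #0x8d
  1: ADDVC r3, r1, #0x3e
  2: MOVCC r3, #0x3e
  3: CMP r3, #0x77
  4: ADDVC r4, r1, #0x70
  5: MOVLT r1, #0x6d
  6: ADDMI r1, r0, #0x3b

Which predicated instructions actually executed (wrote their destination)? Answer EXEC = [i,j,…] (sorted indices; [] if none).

0: ✓ CMP  NZCV=1001
1: · ADDVC
2: ✓ MOVCC  r3←0x3e
3: ✓ CMP  NZCV=1000
4: ✓ ADDVC  r4←0x7a
5: ✓ MOVLT  r1←0x6d
6: ✓ ADDMI  r1←0x5c

EXEC = [2,4,5,6]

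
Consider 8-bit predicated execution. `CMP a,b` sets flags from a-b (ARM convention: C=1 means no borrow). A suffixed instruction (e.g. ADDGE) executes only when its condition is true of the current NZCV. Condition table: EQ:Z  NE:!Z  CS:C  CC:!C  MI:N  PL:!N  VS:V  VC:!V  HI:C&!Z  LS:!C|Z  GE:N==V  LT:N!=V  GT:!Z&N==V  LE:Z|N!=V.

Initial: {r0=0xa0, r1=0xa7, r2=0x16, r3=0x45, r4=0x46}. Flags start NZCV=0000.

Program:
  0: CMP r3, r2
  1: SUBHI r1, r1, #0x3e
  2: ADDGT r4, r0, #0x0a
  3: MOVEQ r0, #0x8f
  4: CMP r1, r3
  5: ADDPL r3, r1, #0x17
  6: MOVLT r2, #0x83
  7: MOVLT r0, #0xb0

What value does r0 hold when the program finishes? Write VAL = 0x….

[0] flags=0010 → (cmp)
[1] flags=0010 HI?T → r1=0x69
[2] flags=0010 GT?T → r4=0xaa
[3] flags=0010 EQ?F → skip
[4] flags=0010 → (cmp)
[5] flags=0010 PL?T → r3=0x80
[6] flags=0010 LT?F → skip
[7] flags=0010 LT?F → skip

VAL = 0xa0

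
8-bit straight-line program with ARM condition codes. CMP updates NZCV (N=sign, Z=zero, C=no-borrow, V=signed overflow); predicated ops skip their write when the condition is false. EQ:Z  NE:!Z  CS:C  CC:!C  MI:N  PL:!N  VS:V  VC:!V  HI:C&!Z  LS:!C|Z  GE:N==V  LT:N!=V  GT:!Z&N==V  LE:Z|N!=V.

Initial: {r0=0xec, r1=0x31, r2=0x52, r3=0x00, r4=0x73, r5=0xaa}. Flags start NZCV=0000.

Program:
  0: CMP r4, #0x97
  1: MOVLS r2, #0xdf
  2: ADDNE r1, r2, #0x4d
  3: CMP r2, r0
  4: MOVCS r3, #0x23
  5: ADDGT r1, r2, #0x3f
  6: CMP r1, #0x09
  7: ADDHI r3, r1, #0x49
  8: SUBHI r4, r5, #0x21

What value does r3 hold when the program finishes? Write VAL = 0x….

[0] flags=1001 → (cmp)
[1] flags=1001 LS?T → r2=0xdf
[2] flags=1001 NE?T → r1=0x2c
[3] flags=1000 → (cmp)
[4] flags=1000 CS?F → skip
[5] flags=1000 GT?F → skip
[6] flags=0010 → (cmp)
[7] flags=0010 HI?T → r3=0x75
[8] flags=0010 HI?T → r4=0x89

VAL = 0x75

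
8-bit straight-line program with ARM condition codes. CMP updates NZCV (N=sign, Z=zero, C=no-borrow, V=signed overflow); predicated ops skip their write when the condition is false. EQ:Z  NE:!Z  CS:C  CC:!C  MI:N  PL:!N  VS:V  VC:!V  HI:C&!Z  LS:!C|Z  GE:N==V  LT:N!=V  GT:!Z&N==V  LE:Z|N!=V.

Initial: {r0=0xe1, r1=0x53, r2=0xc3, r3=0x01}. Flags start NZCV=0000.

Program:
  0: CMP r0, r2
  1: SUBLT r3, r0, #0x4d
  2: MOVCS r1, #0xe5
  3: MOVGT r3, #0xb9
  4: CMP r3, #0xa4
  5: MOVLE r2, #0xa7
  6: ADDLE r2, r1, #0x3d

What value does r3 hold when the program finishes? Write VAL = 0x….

VAL = 0xb9

[0] flags=0010 → (cmp)
[1] flags=0010 LT?F → skip
[2] flags=0010 CS?T → r1=0xe5
[3] flags=0010 GT?T → r3=0xb9
[4] flags=0010 → (cmp)
[5] flags=0010 LE?F → skip
[6] flags=0010 LE?F → skip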